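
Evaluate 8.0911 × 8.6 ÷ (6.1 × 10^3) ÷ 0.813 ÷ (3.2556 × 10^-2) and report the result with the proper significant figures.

8.0911 × 8.6 ÷ (6.1 × 10^3) ÷ 0.813 ÷ (3.2556 × 10^-2) = 0.430977501995…
Multiplication/division keeps the fewest significant figures: 8.0911 → 5 s.f., 8.6 → 2 s.f., 6.1 × 10^3 → 2 s.f., 0.813 → 3 s.f., 3.2556 × 10^-2 → 5 s.f.; limit is 2.
Rounded to 2 significant figures: 0.43.

0.43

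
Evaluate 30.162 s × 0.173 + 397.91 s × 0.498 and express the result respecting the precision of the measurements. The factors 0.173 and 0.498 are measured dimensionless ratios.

30.162 × 0.173 = 5.218026 → 5.22 s (3 s.f., last digit at the 10^-2 place).
397.91 × 0.498 = 198.15918 → 198 s (3 s.f., last digit at the 10^0 place).
Sum: 203.377206 s; keep the coarser place, 10^0.
Result: 203 s.

203 s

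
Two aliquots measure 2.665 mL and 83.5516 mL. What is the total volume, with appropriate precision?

2.665 mL + 83.5516 mL = 86.2166 mL.
Addition/subtraction keeps the fewest decimal places: 2.665 → 3 decimal places, 83.5516 → 4 decimal places; limit is 3.
Rounded to 3 decimal places: 86.217 mL.

86.217 mL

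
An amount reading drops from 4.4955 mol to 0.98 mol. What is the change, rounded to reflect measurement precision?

3.52 mol

4.4955 mol − 0.98 mol = 3.5155 mol.
Addition/subtraction keeps the fewest decimal places: 4.4955 → 4 decimal places, 0.98 → 2 decimal places; limit is 2.
Rounded to 2 decimal places: 3.52 mol.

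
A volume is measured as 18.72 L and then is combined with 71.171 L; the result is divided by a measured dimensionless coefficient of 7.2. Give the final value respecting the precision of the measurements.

12 L

18.72 L + 71.171 L = 89.891 L; the sum is limited to 2 decimal places (4 s.f.).
Carrying full precision, 89.891 ÷ 7.2 = 12.4848611111… L; 7.2 has 2 s.f., so the result keeps min(4, 2) = 2 s.f.
Rounded to 2 significant figures: 12 L.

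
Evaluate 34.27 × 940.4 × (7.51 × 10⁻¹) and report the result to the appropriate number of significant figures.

34.27 × 940.4 × (7.51 × 10⁻¹) = 24202.858508
Multiplication/division keeps the fewest significant figures: 34.27 → 4 s.f., 940.4 → 4 s.f., 7.51 × 10⁻¹ → 3 s.f.; limit is 3.
Rounded to 3 significant figures: 2.42 × 10⁴.

2.42 × 10⁴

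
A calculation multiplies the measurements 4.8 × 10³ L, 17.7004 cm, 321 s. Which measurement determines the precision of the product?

4.8 × 10³ L

4.8 × 10³ L → 2 s.f.; 17.7004 cm → 6 s.f.; 321 s → 3 s.f.
The fewest is 2 significant figures, from 4.8 × 10³ L.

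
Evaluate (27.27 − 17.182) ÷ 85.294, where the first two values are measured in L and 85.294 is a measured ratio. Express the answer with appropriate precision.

27.27 L − 17.182 L = 10.088 L; the difference is limited to 2 decimal places (4 s.f.).
Carrying full precision, 10.088 ÷ 85.294 = 0.118273266584… L; 85.294 has 5 s.f., so the result keeps min(4, 5) = 4 s.f.
Rounded to 4 significant figures: 0.1183 L.

0.1183 L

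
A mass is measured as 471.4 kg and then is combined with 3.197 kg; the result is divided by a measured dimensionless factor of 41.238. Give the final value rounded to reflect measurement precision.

11.51 kg

471.4 kg + 3.197 kg = 474.597 kg; the sum is limited to 1 decimal place (4 s.f.).
Carrying full precision, 474.597 ÷ 41.238 = 11.5087298123… kg; 41.238 has 5 s.f., so the result keeps min(4, 5) = 4 s.f.
Rounded to 4 significant figures: 11.51 kg.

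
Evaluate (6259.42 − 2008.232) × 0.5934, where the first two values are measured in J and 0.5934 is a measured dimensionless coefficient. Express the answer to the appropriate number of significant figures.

6259.42 J − 2008.232 J = 4251.188 J; the difference is limited to 2 decimal places (6 s.f.).
Carrying full precision, 4251.188 × 0.5934 = 2522.6549592 J; 0.5934 has 4 s.f., so the result keeps min(6, 4) = 4 s.f.
Rounded to 4 significant figures: 2523 J.

2523 J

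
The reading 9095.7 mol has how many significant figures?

9095.7: zeros between nonzero digits are significant.

5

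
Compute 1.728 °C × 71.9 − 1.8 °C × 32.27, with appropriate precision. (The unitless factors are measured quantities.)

1.728 × 71.9 = 124.2432 → 124 °C (3 s.f., last digit at the 10^0 place).
1.8 × 32.27 = 58.086 → 58 °C (2 s.f., last digit at the 10^0 place).
Difference: 66.1572 °C; keep the coarser place, 10^0.
Result: 66 °C.

66 °C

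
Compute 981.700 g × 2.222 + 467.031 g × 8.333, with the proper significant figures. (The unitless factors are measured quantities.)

981.700 × 2.222 = 2181.3374 → 2181 g (4 s.f., last digit at the 10^0 place).
467.031 × 8.333 = 3891.769323 → 3892 g (4 s.f., last digit at the 10^0 place).
Sum: 6073.106723 g; keep the coarser place, 10^0.
Result: 6073 g.

6073 g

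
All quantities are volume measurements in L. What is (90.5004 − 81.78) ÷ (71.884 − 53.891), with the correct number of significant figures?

0.485

90.5004 − 81.78 = 8.7204, limited to 2 d.p. → 3 s.f.; 71.884 − 53.891 = 17.993, limited to 3 d.p. → 5 s.f.
Carrying full precision, 8.7204 ÷ 17.993 = 0.484655143667…; keep min(3, 5) = 3 s.f.
Rounded to 3 significant figures: 0.485.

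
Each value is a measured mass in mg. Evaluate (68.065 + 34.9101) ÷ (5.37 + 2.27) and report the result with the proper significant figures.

68.065 + 34.9101 = 102.9751, limited to 3 d.p. → 6 s.f.; 5.37 + 2.27 = 7.64, limited to 2 d.p. → 3 s.f.
Carrying full precision, 102.9751 ÷ 7.64 = 13.4784162304…; keep min(6, 3) = 3 s.f.
Rounded to 3 significant figures: 13.5.

13.5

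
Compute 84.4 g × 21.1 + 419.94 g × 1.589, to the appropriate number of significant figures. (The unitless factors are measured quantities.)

84.4 × 21.1 = 1780.84 → 1.78 × 10^3 g (3 s.f., last digit at the 10^1 place).
419.94 × 1.589 = 667.28466 → 667.3 g (4 s.f., last digit at the 10^-1 place).
Sum: 2448.12466 g; keep the coarser place, 10^1.
Result: 2.45 × 10^3 g.

2.45 × 10^3 g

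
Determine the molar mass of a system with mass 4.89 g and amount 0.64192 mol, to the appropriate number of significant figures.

molar mass = 4.89 g ÷ 0.64192 mol = 7.61777168495… g/mol.
4.89 has 3 significant figures; 0.64192 has 5.
Division/multiplication keeps the fewest: 3 significant figures.
Rounded: 7.62 g/mol.

7.62 g/mol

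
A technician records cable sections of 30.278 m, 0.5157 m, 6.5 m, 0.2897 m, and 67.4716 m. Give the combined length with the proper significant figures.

105.1 m

30.278 m + 0.5157 m + 6.5 m + 0.2897 m + 67.4716 m = 105.0550 m.
Addition/subtraction keeps the fewest decimal places: 30.278 → 3 decimal places, 0.5157 → 4 decimal places, 6.5 → 1 decimal place, 0.2897 → 4 decimal places, 67.4716 → 4 decimal places; limit is 1.
Rounded to 1 decimal place: 105.1 m.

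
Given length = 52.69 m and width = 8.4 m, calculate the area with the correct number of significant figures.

area = 52.69 m × 8.4 m = 442.596 m².
52.69 has 4 significant figures; 8.4 has 2.
Division/multiplication keeps the fewest: 2 significant figures.
Rounded: 4.4 × 10² m².

4.4 × 10² m²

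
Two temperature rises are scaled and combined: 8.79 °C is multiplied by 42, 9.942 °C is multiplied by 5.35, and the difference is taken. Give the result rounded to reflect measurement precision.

8.79 × 42 = 369.18 → 3.7 × 10^2 °C (2 s.f., last digit at the 10^1 place).
9.942 × 5.35 = 53.1897 → 53.2 °C (3 s.f., last digit at the 10^-1 place).
Difference: 315.9903 °C; keep the coarser place, 10^1.
Result: 3.2 × 10^2 °C.

3.2 × 10^2 °C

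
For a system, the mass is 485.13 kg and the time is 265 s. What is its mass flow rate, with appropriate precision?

mass flow rate = 485.13 kg ÷ 265 s = 1.83067924528… kg/s.
485.13 has 5 significant figures; 265 has 3.
Division/multiplication keeps the fewest: 3 significant figures.
Rounded: 1.83 kg/s.

1.83 kg/s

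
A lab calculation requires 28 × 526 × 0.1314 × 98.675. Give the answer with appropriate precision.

1.9 × 10⁵

28 × 526 × 0.1314 × 98.675 = 190961.70156
Multiplication/division keeps the fewest significant figures: 28 → 2 s.f., 526 → 3 s.f., 0.1314 → 4 s.f., 98.675 → 5 s.f.; limit is 2.
Rounded to 2 significant figures: 1.9 × 10⁵.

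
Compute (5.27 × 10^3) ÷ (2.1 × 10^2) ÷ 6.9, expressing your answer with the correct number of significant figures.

(5.27 × 10^3) ÷ (2.1 × 10^2) ÷ 6.9 = 3.6369910283…
Multiplication/division keeps the fewest significant figures: 5.27 × 10^3 → 3 s.f., 2.1 × 10^2 → 2 s.f., 6.9 → 2 s.f.; limit is 2.
Rounded to 2 significant figures: 3.6.

3.6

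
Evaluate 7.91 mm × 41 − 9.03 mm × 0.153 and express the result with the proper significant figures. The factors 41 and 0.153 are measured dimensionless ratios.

3.2 × 10² mm

7.91 × 41 = 324.31 → 3.2 × 10² mm (2 s.f., last digit at the 10^1 place).
9.03 × 0.153 = 1.38159 → 1.38 mm (3 s.f., last digit at the 10^-2 place).
Difference: 322.92841 mm; keep the coarser place, 10^1.
Result: 3.2 × 10² mm.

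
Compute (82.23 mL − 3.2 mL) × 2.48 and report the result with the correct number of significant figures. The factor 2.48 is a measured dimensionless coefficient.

196 mL

82.23 mL − 3.2 mL = 79.03 mL; the difference is limited to 1 decimal place (3 s.f.).
Carrying full precision, 79.03 × 2.48 = 195.9944 mL; 2.48 has 3 s.f., so the result keeps min(3, 3) = 3 s.f.
Rounded to 3 significant figures: 196 mL.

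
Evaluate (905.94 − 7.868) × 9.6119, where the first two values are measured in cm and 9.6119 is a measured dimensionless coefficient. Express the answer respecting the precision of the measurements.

905.94 cm − 7.868 cm = 898.072 cm; the difference is limited to 2 decimal places (5 s.f.).
Carrying full precision, 898.072 × 9.6119 = 8632.1782568 cm; 9.6119 has 5 s.f., so the result keeps min(5, 5) = 5 s.f.
Rounded to 5 significant figures: 8632.2 cm.

8632.2 cm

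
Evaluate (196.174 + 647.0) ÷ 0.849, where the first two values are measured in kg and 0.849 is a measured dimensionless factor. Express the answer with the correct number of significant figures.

9.93 × 10² kg

196.174 kg + 647.0 kg = 843.174 kg; the sum is limited to 1 decimal place (4 s.f.).
Carrying full precision, 843.174 ÷ 0.849 = 993.137809187… kg; 0.849 has 3 s.f., so the result keeps min(4, 3) = 3 s.f.
Rounded to 3 significant figures: 9.93 × 10² kg.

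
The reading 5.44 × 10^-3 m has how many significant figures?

3

5.44 × 10^-3: in scientific notation every digit of the coefficient is significant.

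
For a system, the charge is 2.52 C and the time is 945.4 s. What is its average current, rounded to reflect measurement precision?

0.00267 A

average current = 2.52 C ÷ 945.4 s = 0.00266553839645… A.
2.52 has 3 significant figures; 945.4 has 4.
Division/multiplication keeps the fewest: 3 significant figures.
Rounded: 0.00267 A.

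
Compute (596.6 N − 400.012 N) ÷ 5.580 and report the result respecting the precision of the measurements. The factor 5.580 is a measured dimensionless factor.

596.6 N − 400.012 N = 196.588 N; the difference is limited to 1 decimal place (4 s.f.).
Carrying full precision, 196.588 ÷ 5.580 = 35.2308243728… N; 5.580 has 4 s.f., so the result keeps min(4, 4) = 4 s.f.
Rounded to 4 significant figures: 35.23 N.

35.23 N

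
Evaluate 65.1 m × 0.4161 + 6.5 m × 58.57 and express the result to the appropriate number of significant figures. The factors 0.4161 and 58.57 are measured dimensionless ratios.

65.1 × 0.4161 = 27.08811 → 27.1 m (3 s.f., last digit at the 10^-1 place).
6.5 × 58.57 = 380.705 → 3.8 × 10^2 m (2 s.f., last digit at the 10^1 place).
Sum: 407.79311 m; keep the coarser place, 10^1.
Result: 4.1 × 10^2 m.

4.1 × 10^2 m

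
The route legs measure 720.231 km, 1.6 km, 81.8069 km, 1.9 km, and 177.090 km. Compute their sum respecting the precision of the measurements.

982.6 km

720.231 km + 1.6 km + 81.8069 km + 1.9 km + 177.090 km = 982.6279 km.
Addition/subtraction keeps the fewest decimal places: 720.231 → 3 decimal places, 1.6 → 1 decimal place, 81.8069 → 4 decimal places, 1.9 → 1 decimal place, 177.090 → 3 decimal places; limit is 1.
Rounded to 1 decimal place: 982.6 km.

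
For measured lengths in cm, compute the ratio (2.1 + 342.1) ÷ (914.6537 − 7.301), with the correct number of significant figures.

2.1 + 342.1 = 344.2, limited to 1 d.p. → 4 s.f.; 914.6537 − 7.301 = 907.3527, limited to 3 d.p. → 6 s.f.
Carrying full precision, 344.2 ÷ 907.3527 = 0.379345319631…; keep min(4, 6) = 4 s.f.
Rounded to 4 significant figures: 0.3793.

0.3793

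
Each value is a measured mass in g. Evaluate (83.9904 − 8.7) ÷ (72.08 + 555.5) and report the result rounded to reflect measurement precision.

83.9904 − 8.7 = 75.2904, limited to 1 d.p. → 3 s.f.; 72.08 + 555.5 = 627.58, limited to 1 d.p. → 4 s.f.
Carrying full precision, 75.2904 ÷ 627.58 = 0.119969406291…; keep min(3, 4) = 3 s.f.
Rounded to 3 significant figures: 0.120.

0.120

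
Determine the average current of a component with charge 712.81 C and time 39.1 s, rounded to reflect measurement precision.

average current = 712.81 C ÷ 39.1 s = 18.2304347826… A.
712.81 has 5 significant figures; 39.1 has 3.
Division/multiplication keeps the fewest: 3 significant figures.
Rounded: 18.2 A.

18.2 A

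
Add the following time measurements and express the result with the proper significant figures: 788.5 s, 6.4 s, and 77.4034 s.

788.5 s + 6.4 s + 77.4034 s = 872.3034 s.
Addition/subtraction keeps the fewest decimal places: 788.5 → 1 decimal place, 6.4 → 1 decimal place, 77.4034 → 4 decimal places; limit is 1.
Rounded to 1 decimal place: 8.723 × 10^2 s.

8.723 × 10^2 s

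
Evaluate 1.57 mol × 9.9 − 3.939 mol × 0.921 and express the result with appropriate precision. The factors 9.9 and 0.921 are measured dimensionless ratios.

12 mol

1.57 × 9.9 = 15.543 → 16 mol (2 s.f., last digit at the 10^0 place).
3.939 × 0.921 = 3.627819 → 3.63 mol (3 s.f., last digit at the 10^-2 place).
Difference: 11.915181 mol; keep the coarser place, 10^0.
Result: 12 mol.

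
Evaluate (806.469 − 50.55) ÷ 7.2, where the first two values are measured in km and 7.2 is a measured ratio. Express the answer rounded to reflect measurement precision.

806.469 km − 50.55 km = 755.919 km; the difference is limited to 2 decimal places (5 s.f.).
Carrying full precision, 755.919 ÷ 7.2 = 104.98875 km; 7.2 has 2 s.f., so the result keeps min(5, 2) = 2 s.f.
Rounded to 2 significant figures: 1.0 × 10^2 km.

1.0 × 10^2 km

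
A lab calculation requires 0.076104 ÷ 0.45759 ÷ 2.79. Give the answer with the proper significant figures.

0.076104 ÷ 0.45759 ÷ 2.79 = 0.0596110477826…
Multiplication/division keeps the fewest significant figures: 0.076104 → 5 s.f., 0.45759 → 5 s.f., 2.79 → 3 s.f.; limit is 3.
Rounded to 3 significant figures: 0.0596.

0.0596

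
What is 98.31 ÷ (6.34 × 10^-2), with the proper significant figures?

1.55 × 10^3

98.31 ÷ (6.34 × 10^-2) = 1550.63091483…
Multiplication/division keeps the fewest significant figures: 98.31 → 4 s.f., 6.34 × 10^-2 → 3 s.f.; limit is 3.
Rounded to 3 significant figures: 1.55 × 10^3.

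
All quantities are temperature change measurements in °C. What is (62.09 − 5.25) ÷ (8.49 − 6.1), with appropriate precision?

62.09 − 5.25 = 56.84, limited to 2 d.p. → 4 s.f.; 8.49 − 6.1 = 2.39, limited to 1 d.p. → 2 s.f.
Carrying full precision, 56.84 ÷ 2.39 = 23.7824267782…; keep min(4, 2) = 2 s.f.
Rounded to 2 significant figures: 24.

24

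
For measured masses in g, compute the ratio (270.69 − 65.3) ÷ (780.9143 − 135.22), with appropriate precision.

0.3181

270.69 − 65.3 = 205.39, limited to 1 d.p. → 4 s.f.; 780.9143 − 135.22 = 645.6943, limited to 2 d.p. → 5 s.f.
Carrying full precision, 205.39 ÷ 645.6943 = 0.318091703768…; keep min(4, 5) = 4 s.f.
Rounded to 4 significant figures: 0.3181.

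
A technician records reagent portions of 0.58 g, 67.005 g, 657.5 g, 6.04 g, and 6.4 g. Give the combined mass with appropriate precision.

0.58 g + 67.005 g + 657.5 g + 6.04 g + 6.4 g = 737.525 g.
Addition/subtraction keeps the fewest decimal places: 0.58 → 2 decimal places, 67.005 → 3 decimal places, 657.5 → 1 decimal place, 6.04 → 2 decimal places, 6.4 → 1 decimal place; limit is 1.
Rounded to 1 decimal place: 737.5 g.

737.5 g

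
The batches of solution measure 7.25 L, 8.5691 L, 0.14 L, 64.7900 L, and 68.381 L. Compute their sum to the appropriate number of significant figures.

149.13 L

7.25 L + 8.5691 L + 0.14 L + 64.7900 L + 68.381 L = 149.1301 L.
Addition/subtraction keeps the fewest decimal places: 7.25 → 2 decimal places, 8.5691 → 4 decimal places, 0.14 → 2 decimal places, 64.7900 → 4 decimal places, 68.381 → 3 decimal places; limit is 2.
Rounded to 2 decimal places: 149.13 L.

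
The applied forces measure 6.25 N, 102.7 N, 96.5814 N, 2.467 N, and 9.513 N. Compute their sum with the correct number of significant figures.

6.25 N + 102.7 N + 96.5814 N + 2.467 N + 9.513 N = 217.5114 N.
Addition/subtraction keeps the fewest decimal places: 6.25 → 2 decimal places, 102.7 → 1 decimal place, 96.5814 → 4 decimal places, 2.467 → 3 decimal places, 9.513 → 3 decimal places; limit is 1.
Rounded to 1 decimal place: 217.5 N.

217.5 N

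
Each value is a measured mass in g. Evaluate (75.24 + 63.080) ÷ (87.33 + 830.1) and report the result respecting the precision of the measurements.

0.1508

75.24 + 63.080 = 138.320, limited to 2 d.p. → 5 s.f.; 87.33 + 830.1 = 917.43, limited to 1 d.p. → 4 s.f.
Carrying full precision, 138.320 ÷ 917.43 = 0.150768996…; keep min(5, 4) = 4 s.f.
Rounded to 4 significant figures: 0.1508.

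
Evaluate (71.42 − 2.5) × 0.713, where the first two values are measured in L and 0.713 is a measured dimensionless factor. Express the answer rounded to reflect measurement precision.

49.1 L

71.42 L − 2.5 L = 68.92 L; the difference is limited to 1 decimal place (3 s.f.).
Carrying full precision, 68.92 × 0.713 = 49.13996 L; 0.713 has 3 s.f., so the result keeps min(3, 3) = 3 s.f.
Rounded to 3 significant figures: 49.1 L.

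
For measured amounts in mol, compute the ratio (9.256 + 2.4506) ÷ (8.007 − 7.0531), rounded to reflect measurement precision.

12.3

9.256 + 2.4506 = 11.7066, limited to 3 d.p. → 5 s.f.; 8.007 − 7.0531 = 0.9539, limited to 3 d.p. → 3 s.f.
Carrying full precision, 11.7066 ÷ 0.9539 = 12.2723555928…; keep min(5, 3) = 3 s.f.
Rounded to 3 significant figures: 12.3.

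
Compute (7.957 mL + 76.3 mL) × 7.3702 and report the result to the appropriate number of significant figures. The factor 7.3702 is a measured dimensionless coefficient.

7.957 mL + 76.3 mL = 84.257 mL; the sum is limited to 1 decimal place (3 s.f.).
Carrying full precision, 84.257 × 7.3702 = 620.9909414 mL; 7.3702 has 5 s.f., so the result keeps min(3, 5) = 3 s.f.
Rounded to 3 significant figures: 621 mL.

621 mL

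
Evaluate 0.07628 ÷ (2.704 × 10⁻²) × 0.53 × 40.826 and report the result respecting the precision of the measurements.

61

0.07628 ÷ (2.704 × 10⁻²) × 0.53 × 40.826 = 61.0403054142…
Multiplication/division keeps the fewest significant figures: 0.07628 → 4 s.f., 2.704 × 10⁻² → 4 s.f., 0.53 → 2 s.f., 40.826 → 5 s.f.; limit is 2.
Rounded to 2 significant figures: 61.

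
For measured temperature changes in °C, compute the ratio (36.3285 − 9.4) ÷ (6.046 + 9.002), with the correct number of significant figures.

36.3285 − 9.4 = 26.9285, limited to 1 d.p. → 3 s.f.; 6.046 + 9.002 = 15.048, limited to 3 d.p. → 5 s.f.
Carrying full precision, 26.9285 ÷ 15.048 = 1.78950691122…; keep min(3, 5) = 3 s.f.
Rounded to 3 significant figures: 1.79.

1.79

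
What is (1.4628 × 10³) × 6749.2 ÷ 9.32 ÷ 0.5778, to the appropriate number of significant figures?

(1.4628 × 10³) × 6749.2 ÷ 9.32 ÷ 0.5778 = 1833343.31644…
Multiplication/division keeps the fewest significant figures: 1.4628 × 10³ → 5 s.f., 6749.2 → 5 s.f., 9.32 → 3 s.f., 0.5778 → 4 s.f.; limit is 3.
Rounded to 3 significant figures: 1.83 × 10⁶.

1.83 × 10⁶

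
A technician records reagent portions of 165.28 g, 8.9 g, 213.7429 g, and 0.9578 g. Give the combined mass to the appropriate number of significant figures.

165.28 g + 8.9 g + 213.7429 g + 0.9578 g = 388.8807 g.
Addition/subtraction keeps the fewest decimal places: 165.28 → 2 decimal places, 8.9 → 1 decimal place, 213.7429 → 4 decimal places, 0.9578 → 4 decimal places; limit is 1.
Rounded to 1 decimal place: 388.9 g.

388.9 g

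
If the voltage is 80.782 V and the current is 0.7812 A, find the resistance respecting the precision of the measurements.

103.4 Ω

resistance = 80.782 V ÷ 0.7812 A = 103.407578085… Ω.
80.782 has 5 significant figures; 0.7812 has 4.
Division/multiplication keeps the fewest: 4 significant figures.
Rounded: 103.4 Ω.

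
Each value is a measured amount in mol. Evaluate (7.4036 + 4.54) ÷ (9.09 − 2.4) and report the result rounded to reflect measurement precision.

1.8

7.4036 + 4.54 = 11.9436, limited to 2 d.p. → 4 s.f.; 9.09 − 2.4 = 6.69, limited to 1 d.p. → 2 s.f.
Carrying full precision, 11.9436 ÷ 6.69 = 1.78529147982…; keep min(4, 2) = 2 s.f.
Rounded to 2 significant figures: 1.8.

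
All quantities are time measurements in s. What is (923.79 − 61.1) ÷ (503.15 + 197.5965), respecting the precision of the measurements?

923.79 − 61.1 = 862.69, limited to 1 d.p. → 4 s.f.; 503.15 + 197.5965 = 700.7465, limited to 2 d.p. → 5 s.f.
Carrying full precision, 862.69 ÷ 700.7465 = 1.231101404…; keep min(4, 5) = 4 s.f.
Rounded to 4 significant figures: 1.231.

1.231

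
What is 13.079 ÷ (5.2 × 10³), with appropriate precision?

0.0025

13.079 ÷ (5.2 × 10³) = 0.00251519230769…
Multiplication/division keeps the fewest significant figures: 13.079 → 5 s.f., 5.2 × 10³ → 2 s.f.; limit is 2.
Rounded to 2 significant figures: 0.0025.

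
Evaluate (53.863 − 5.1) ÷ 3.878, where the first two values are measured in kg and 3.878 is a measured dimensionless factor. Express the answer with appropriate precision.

53.863 kg − 5.1 kg = 48.763 kg; the difference is limited to 1 decimal place (3 s.f.).
Carrying full precision, 48.763 ÷ 3.878 = 12.5742650851… kg; 3.878 has 4 s.f., so the result keeps min(3, 4) = 3 s.f.
Rounded to 3 significant figures: 12.6 kg.

12.6 kg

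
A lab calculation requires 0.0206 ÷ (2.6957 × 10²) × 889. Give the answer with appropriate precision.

0.0206 ÷ (2.6957 × 10²) × 889 = 0.0679356011426…
Multiplication/division keeps the fewest significant figures: 0.0206 → 3 s.f., 2.6957 × 10² → 5 s.f., 889 → 3 s.f.; limit is 3.
Rounded to 3 significant figures: 0.0679.

0.0679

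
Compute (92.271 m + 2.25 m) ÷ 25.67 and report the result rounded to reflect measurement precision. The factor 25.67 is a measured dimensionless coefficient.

92.271 m + 2.25 m = 94.521 m; the sum is limited to 2 decimal places (4 s.f.).
Carrying full precision, 94.521 ÷ 25.67 = 3.68215816128… m; 25.67 has 4 s.f., so the result keeps min(4, 4) = 4 s.f.
Rounded to 4 significant figures: 3.682 m.

3.682 m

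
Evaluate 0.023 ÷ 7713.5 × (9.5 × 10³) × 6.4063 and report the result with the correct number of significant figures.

0.023 ÷ 7713.5 × (9.5 × 10³) × 6.4063 = 0.181470998898…
Multiplication/division keeps the fewest significant figures: 0.023 → 2 s.f., 7713.5 → 5 s.f., 9.5 × 10³ → 2 s.f., 6.4063 → 5 s.f.; limit is 2.
Rounded to 2 significant figures: 0.18.

0.18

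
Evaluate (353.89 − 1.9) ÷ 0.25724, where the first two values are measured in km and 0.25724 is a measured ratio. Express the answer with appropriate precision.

353.89 km − 1.9 km = 351.99 km; the difference is limited to 1 decimal place (4 s.f.).
Carrying full precision, 351.99 ÷ 0.25724 = 1368.33307417… km; 0.25724 has 5 s.f., so the result keeps min(4, 5) = 4 s.f.
Rounded to 4 significant figures: 1.368 × 10^3 km.

1.368 × 10^3 km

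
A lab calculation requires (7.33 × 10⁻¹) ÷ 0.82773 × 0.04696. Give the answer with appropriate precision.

(7.33 × 10⁻¹) ÷ 0.82773 × 0.04696 = 0.0415856378288…
Multiplication/division keeps the fewest significant figures: 7.33 × 10⁻¹ → 3 s.f., 0.82773 → 5 s.f., 0.04696 → 4 s.f.; limit is 3.
Rounded to 3 significant figures: 0.0416.

0.0416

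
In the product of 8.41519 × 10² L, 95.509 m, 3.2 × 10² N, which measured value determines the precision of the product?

3.2 × 10² N

8.41519 × 10² L → 6 s.f.; 95.509 m → 5 s.f.; 3.2 × 10² N → 2 s.f.
The fewest is 2 significant figures, from 3.2 × 10² N.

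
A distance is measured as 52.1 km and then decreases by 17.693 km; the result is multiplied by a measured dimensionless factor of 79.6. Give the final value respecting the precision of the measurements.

52.1 km − 17.693 km = 34.407 km; the difference is limited to 1 decimal place (3 s.f.).
Carrying full precision, 34.407 × 79.6 = 2738.7972 km; 79.6 has 3 s.f., so the result keeps min(3, 3) = 3 s.f.
Rounded to 3 significant figures: 2.74 × 10³ km.

2.74 × 10³ km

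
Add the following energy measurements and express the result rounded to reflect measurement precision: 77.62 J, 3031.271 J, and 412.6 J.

77.62 J + 3031.271 J + 412.6 J = 3521.491 J.
Addition/subtraction keeps the fewest decimal places: 77.62 → 2 decimal places, 3031.271 → 3 decimal places, 412.6 → 1 decimal place; limit is 1.
Rounded to 1 decimal place: 3521.5 J.

3521.5 J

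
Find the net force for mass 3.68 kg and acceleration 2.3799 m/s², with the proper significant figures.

8.76 N

net force = 3.68 kg × 2.3799 m/s² = 8.758032 N.
3.68 has 3 significant figures; 2.3799 has 5.
Division/multiplication keeps the fewest: 3 significant figures.
Rounded: 8.76 N.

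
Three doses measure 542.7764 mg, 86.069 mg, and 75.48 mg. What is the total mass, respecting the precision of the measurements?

542.7764 mg + 86.069 mg + 75.48 mg = 704.3254 mg.
Addition/subtraction keeps the fewest decimal places: 542.7764 → 4 decimal places, 86.069 → 3 decimal places, 75.48 → 2 decimal places; limit is 2.
Rounded to 2 decimal places: 704.33 mg.

704.33 mg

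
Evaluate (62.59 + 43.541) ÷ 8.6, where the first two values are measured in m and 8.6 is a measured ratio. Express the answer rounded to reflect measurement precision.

62.59 m + 43.541 m = 106.131 m; the sum is limited to 2 decimal places (5 s.f.).
Carrying full precision, 106.131 ÷ 8.6 = 12.3408139535… m; 8.6 has 2 s.f., so the result keeps min(5, 2) = 2 s.f.
Rounded to 2 significant figures: 12 m.

12 m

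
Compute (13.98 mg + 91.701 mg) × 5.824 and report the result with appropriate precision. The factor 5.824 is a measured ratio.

13.98 mg + 91.701 mg = 105.681 mg; the sum is limited to 2 decimal places (5 s.f.).
Carrying full precision, 105.681 × 5.824 = 615.486144 mg; 5.824 has 4 s.f., so the result keeps min(5, 4) = 4 s.f.
Rounded to 4 significant figures: 615.5 mg.

615.5 mg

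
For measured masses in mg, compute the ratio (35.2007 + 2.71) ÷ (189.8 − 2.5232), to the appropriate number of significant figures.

0.2024

35.2007 + 2.71 = 37.9107, limited to 2 d.p. → 4 s.f.; 189.8 − 2.5232 = 187.2768, limited to 1 d.p. → 4 s.f.
Carrying full precision, 37.9107 ÷ 187.2768 = 0.202431374308…; keep min(4, 4) = 4 s.f.
Rounded to 4 significant figures: 0.2024.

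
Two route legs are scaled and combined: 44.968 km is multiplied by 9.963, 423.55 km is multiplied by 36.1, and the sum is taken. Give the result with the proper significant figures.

44.968 × 9.963 = 448.016184 → 448.0 km (4 s.f., last digit at the 10^-1 place).
423.55 × 36.1 = 15290.155 → 1.53 × 10⁴ km (3 s.f., last digit at the 10^2 place).
Sum: 15738.171184 km; keep the coarser place, 10^2.
Result: 1.57 × 10⁴ km.

1.57 × 10⁴ km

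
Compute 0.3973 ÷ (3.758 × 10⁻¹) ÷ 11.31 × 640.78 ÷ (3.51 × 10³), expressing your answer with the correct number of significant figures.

0.3973 ÷ (3.758 × 10⁻¹) ÷ 11.31 × 640.78 ÷ (3.51 × 10³) = 0.0170647926642…
Multiplication/division keeps the fewest significant figures: 0.3973 → 4 s.f., 3.758 × 10⁻¹ → 4 s.f., 11.31 → 4 s.f., 640.78 → 5 s.f., 3.51 × 10³ → 3 s.f.; limit is 3.
Rounded to 3 significant figures: 0.0171.

0.0171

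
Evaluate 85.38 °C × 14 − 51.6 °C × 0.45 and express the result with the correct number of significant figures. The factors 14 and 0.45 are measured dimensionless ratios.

1.2 × 10^3 °C

85.38 × 14 = 1195.32 → 1.2 × 10^3 °C (2 s.f., last digit at the 10^2 place).
51.6 × 0.45 = 23.22 → 23 °C (2 s.f., last digit at the 10^0 place).
Difference: 1172.1 °C; keep the coarser place, 10^2.
Result: 1.2 × 10^3 °C.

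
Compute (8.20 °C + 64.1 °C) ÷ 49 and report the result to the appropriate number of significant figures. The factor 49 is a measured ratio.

1.5 °C

8.20 °C + 64.1 °C = 72.30 °C; the sum is limited to 1 decimal place (3 s.f.).
Carrying full precision, 72.30 ÷ 49 = 1.47551020408… °C; 49 has 2 s.f., so the result keeps min(3, 2) = 2 s.f.
Rounded to 2 significant figures: 1.5 °C.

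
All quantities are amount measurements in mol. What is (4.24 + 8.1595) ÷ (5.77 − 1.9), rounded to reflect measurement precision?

3.2

4.24 + 8.1595 = 12.3995, limited to 2 d.p. → 4 s.f.; 5.77 − 1.9 = 3.87, limited to 1 d.p. → 2 s.f.
Carrying full precision, 12.3995 ÷ 3.87 = 3.20400516796…; keep min(4, 2) = 2 s.f.
Rounded to 2 significant figures: 3.2.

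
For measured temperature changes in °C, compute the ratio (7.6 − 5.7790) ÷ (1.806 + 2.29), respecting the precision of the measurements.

0.44

7.6 − 5.7790 = 1.8210, limited to 1 d.p. → 2 s.f.; 1.806 + 2.29 = 4.096, limited to 2 d.p. → 3 s.f.
Carrying full precision, 1.8210 ÷ 4.096 = 0.444580078125; keep min(2, 3) = 2 s.f.
Rounded to 2 significant figures: 0.44.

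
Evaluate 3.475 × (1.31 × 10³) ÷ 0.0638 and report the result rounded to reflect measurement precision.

7.14 × 10⁴

3.475 × (1.31 × 10³) ÷ 0.0638 = 71351.8808777…
Multiplication/division keeps the fewest significant figures: 3.475 → 4 s.f., 1.31 × 10³ → 3 s.f., 0.0638 → 3 s.f.; limit is 3.
Rounded to 3 significant figures: 7.14 × 10⁴.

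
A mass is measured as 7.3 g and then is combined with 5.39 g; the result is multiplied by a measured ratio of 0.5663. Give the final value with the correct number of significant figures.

7.3 g + 5.39 g = 12.69 g; the sum is limited to 1 decimal place (3 s.f.).
Carrying full precision, 12.69 × 0.5663 = 7.186347 g; 0.5663 has 4 s.f., so the result keeps min(3, 4) = 3 s.f.
Rounded to 3 significant figures: 7.19 g.

7.19 g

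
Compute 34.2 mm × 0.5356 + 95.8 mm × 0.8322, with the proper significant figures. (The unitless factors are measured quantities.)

98.0 mm

34.2 × 0.5356 = 18.31752 → 18.3 mm (3 s.f., last digit at the 10^-1 place).
95.8 × 0.8322 = 79.72476 → 79.7 mm (3 s.f., last digit at the 10^-1 place).
Sum: 98.04228 mm; keep the coarser place, 10^-1.
Result: 98.0 mm.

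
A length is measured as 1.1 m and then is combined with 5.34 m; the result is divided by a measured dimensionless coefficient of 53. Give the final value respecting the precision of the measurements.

1.1 m + 5.34 m = 6.44 m; the sum is limited to 1 decimal place (2 s.f.).
Carrying full precision, 6.44 ÷ 53 = 0.121509433962… m; 53 has 2 s.f., so the result keeps min(2, 2) = 2 s.f.
Rounded to 2 significant figures: 0.12 m.

0.12 m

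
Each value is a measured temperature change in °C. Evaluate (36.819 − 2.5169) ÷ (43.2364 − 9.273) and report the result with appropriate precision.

1.0100

36.819 − 2.5169 = 34.3021, limited to 3 d.p. → 5 s.f.; 43.2364 − 9.273 = 33.9634, limited to 3 d.p. → 5 s.f.
Carrying full precision, 34.3021 ÷ 33.9634 = 1.00997249981…; keep min(5, 5) = 5 s.f.
Rounded to 5 significant figures: 1.0100.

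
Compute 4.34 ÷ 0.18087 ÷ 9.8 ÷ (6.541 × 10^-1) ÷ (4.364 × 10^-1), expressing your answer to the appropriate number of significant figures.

4.34 ÷ 0.18087 ÷ 9.8 ÷ (6.541 × 10^-1) ÷ (4.364 × 10^-1) = 8.57764807926…
Multiplication/division keeps the fewest significant figures: 4.34 → 3 s.f., 0.18087 → 5 s.f., 9.8 → 2 s.f., 6.541 × 10^-1 → 4 s.f., 4.364 × 10^-1 → 4 s.f.; limit is 2.
Rounded to 2 significant figures: 8.6.

8.6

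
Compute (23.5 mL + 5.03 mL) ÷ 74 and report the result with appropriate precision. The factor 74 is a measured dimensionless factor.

3.9 × 10⁻¹ mL

23.5 mL + 5.03 mL = 28.53 mL; the sum is limited to 1 decimal place (3 s.f.).
Carrying full precision, 28.53 ÷ 74 = 0.385540540541… mL; 74 has 2 s.f., so the result keeps min(3, 2) = 2 s.f.
Rounded to 2 significant figures: 3.9 × 10⁻¹ mL.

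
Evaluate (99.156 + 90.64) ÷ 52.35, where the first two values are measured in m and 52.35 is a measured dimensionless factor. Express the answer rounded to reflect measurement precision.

3.626 m

99.156 m + 90.64 m = 189.796 m; the sum is limited to 2 decimal places (5 s.f.).
Carrying full precision, 189.796 ÷ 52.35 = 3.62552053486… m; 52.35 has 4 s.f., so the result keeps min(5, 4) = 4 s.f.
Rounded to 4 significant figures: 3.626 m.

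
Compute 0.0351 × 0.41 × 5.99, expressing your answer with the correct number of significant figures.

0.086

0.0351 × 0.41 × 5.99 = 0.08620209
Multiplication/division keeps the fewest significant figures: 0.0351 → 3 s.f., 0.41 → 2 s.f., 5.99 → 3 s.f.; limit is 2.
Rounded to 2 significant figures: 0.086.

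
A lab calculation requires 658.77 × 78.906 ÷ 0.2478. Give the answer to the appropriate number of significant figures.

2.098 × 10⁵

658.77 × 78.906 ÷ 0.2478 = 209769.594915…
Multiplication/division keeps the fewest significant figures: 658.77 → 5 s.f., 78.906 → 5 s.f., 0.2478 → 4 s.f.; limit is 4.
Rounded to 4 significant figures: 2.098 × 10⁵.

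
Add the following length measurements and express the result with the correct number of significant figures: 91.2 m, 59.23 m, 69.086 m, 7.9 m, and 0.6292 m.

228.0 m

91.2 m + 59.23 m + 69.086 m + 7.9 m + 0.6292 m = 228.0452 m.
Addition/subtraction keeps the fewest decimal places: 91.2 → 1 decimal place, 59.23 → 2 decimal places, 69.086 → 3 decimal places, 7.9 → 1 decimal place, 0.6292 → 4 decimal places; limit is 1.
Rounded to 1 decimal place: 228.0 m.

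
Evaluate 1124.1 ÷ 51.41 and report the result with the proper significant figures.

1124.1 ÷ 51.41 = 21.8653958374…
Multiplication/division keeps the fewest significant figures: 1124.1 → 5 s.f., 51.41 → 4 s.f.; limit is 4.
Rounded to 4 significant figures: 21.87.

21.87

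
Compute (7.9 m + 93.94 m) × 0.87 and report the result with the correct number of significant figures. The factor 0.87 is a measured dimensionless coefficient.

7.9 m + 93.94 m = 101.84 m; the sum is limited to 1 decimal place (4 s.f.).
Carrying full precision, 101.84 × 0.87 = 88.6008 m; 0.87 has 2 s.f., so the result keeps min(4, 2) = 2 s.f.
Rounded to 2 significant figures: 89 m.

89 m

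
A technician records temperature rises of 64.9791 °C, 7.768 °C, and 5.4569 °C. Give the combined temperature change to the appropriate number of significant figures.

78.204 °C

64.9791 °C + 7.768 °C + 5.4569 °C = 78.2040 °C.
Addition/subtraction keeps the fewest decimal places: 64.9791 → 4 decimal places, 7.768 → 3 decimal places, 5.4569 → 4 decimal places; limit is 3.
Rounded to 3 decimal places: 78.204 °C.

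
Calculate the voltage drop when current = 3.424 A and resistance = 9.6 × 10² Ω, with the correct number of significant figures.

voltage drop = 3.424 A × 9.6 × 10² Ω = 3287.04 V.
3.424 has 4 significant figures; 9.6 × 10² has 2.
Division/multiplication keeps the fewest: 2 significant figures.
Rounded: 3.3 × 10³ V.

3.3 × 10³ V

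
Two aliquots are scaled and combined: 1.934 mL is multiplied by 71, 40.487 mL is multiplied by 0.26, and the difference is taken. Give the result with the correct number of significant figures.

1.3 × 10^2 mL

1.934 × 71 = 137.314 → 1.4 × 10^2 mL (2 s.f., last digit at the 10^1 place).
40.487 × 0.26 = 10.52662 → 11 mL (2 s.f., last digit at the 10^0 place).
Difference: 126.78738 mL; keep the coarser place, 10^1.
Result: 1.3 × 10^2 mL.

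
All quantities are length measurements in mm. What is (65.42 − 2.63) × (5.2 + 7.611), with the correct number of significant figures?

65.42 − 2.63 = 62.79, limited to 2 d.p. → 4 s.f.; 5.2 + 7.611 = 12.811, limited to 1 d.p. → 3 s.f.
Carrying full precision, 62.79 × 12.811 = 804.40269; keep min(4, 3) = 3 s.f.
Rounded to 3 significant figures: 804 mm².

804 mm²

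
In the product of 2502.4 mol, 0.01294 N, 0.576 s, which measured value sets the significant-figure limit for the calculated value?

0.576 s

2502.4 mol → 5 s.f.; 0.01294 N → 4 s.f.; 0.576 s → 3 s.f.
The fewest is 3 significant figures, from 0.576 s.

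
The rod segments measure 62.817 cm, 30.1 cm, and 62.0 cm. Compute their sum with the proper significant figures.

154.9 cm

62.817 cm + 30.1 cm + 62.0 cm = 154.917 cm.
Addition/subtraction keeps the fewest decimal places: 62.817 → 3 decimal places, 30.1 → 1 decimal place, 62.0 → 1 decimal place; limit is 1.
Rounded to 1 decimal place: 154.9 cm.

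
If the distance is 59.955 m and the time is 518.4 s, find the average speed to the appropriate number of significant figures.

0.1157 m/s

average speed = 59.955 m ÷ 518.4 s = 0.115653935185… m/s.
59.955 has 5 significant figures; 518.4 has 4.
Division/multiplication keeps the fewest: 4 significant figures.
Rounded: 0.1157 m/s.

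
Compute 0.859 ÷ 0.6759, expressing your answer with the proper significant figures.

1.27

0.859 ÷ 0.6759 = 1.27089806184…
Multiplication/division keeps the fewest significant figures: 0.859 → 3 s.f., 0.6759 → 4 s.f.; limit is 3.
Rounded to 3 significant figures: 1.27.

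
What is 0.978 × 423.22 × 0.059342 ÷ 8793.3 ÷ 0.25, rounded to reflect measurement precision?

0.978 × 423.22 × 0.059342 ÷ 8793.3 ÷ 0.25 = 0.0111731419934…
Multiplication/division keeps the fewest significant figures: 0.978 → 3 s.f., 423.22 → 5 s.f., 0.059342 → 5 s.f., 8793.3 → 5 s.f., 0.25 → 2 s.f.; limit is 2.
Rounded to 2 significant figures: 0.011.

0.011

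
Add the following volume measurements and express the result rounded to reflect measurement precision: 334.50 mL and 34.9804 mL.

369.48 mL

334.50 mL + 34.9804 mL = 369.4804 mL.
Addition/subtraction keeps the fewest decimal places: 334.50 → 2 decimal places, 34.9804 → 4 decimal places; limit is 2.
Rounded to 2 decimal places: 369.48 mL.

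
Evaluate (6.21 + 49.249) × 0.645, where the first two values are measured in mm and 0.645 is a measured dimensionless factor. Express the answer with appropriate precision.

6.21 mm + 49.249 mm = 55.459 mm; the sum is limited to 2 decimal places (4 s.f.).
Carrying full precision, 55.459 × 0.645 = 35.771055 mm; 0.645 has 3 s.f., so the result keeps min(4, 3) = 3 s.f.
Rounded to 3 significant figures: 35.8 mm.

35.8 mm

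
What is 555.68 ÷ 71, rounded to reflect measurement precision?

555.68 ÷ 71 = 7.82647887324…
Multiplication/division keeps the fewest significant figures: 555.68 → 5 s.f., 71 → 2 s.f.; limit is 2.
Rounded to 2 significant figures: 7.8.

7.8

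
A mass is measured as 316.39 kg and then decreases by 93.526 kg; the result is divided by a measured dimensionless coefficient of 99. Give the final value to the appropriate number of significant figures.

2.3 kg

316.39 kg − 93.526 kg = 222.864 kg; the difference is limited to 2 decimal places (5 s.f.).
Carrying full precision, 222.864 ÷ 99 = 2.25115151515… kg; 99 has 2 s.f., so the result keeps min(5, 2) = 2 s.f.
Rounded to 2 significant figures: 2.3 kg.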